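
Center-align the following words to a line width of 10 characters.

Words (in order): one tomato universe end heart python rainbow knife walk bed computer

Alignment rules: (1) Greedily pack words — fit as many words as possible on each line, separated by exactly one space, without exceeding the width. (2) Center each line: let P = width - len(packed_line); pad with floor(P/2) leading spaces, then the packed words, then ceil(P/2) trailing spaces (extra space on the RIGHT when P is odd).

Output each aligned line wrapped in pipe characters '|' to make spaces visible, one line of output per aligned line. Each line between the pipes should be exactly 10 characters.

Answer: |one tomato|
| universe |
|end heart |
|  python  |
| rainbow  |
|knife walk|
|   bed    |
| computer |

Derivation:
Line 1: ['one', 'tomato'] (min_width=10, slack=0)
Line 2: ['universe'] (min_width=8, slack=2)
Line 3: ['end', 'heart'] (min_width=9, slack=1)
Line 4: ['python'] (min_width=6, slack=4)
Line 5: ['rainbow'] (min_width=7, slack=3)
Line 6: ['knife', 'walk'] (min_width=10, slack=0)
Line 7: ['bed'] (min_width=3, slack=7)
Line 8: ['computer'] (min_width=8, slack=2)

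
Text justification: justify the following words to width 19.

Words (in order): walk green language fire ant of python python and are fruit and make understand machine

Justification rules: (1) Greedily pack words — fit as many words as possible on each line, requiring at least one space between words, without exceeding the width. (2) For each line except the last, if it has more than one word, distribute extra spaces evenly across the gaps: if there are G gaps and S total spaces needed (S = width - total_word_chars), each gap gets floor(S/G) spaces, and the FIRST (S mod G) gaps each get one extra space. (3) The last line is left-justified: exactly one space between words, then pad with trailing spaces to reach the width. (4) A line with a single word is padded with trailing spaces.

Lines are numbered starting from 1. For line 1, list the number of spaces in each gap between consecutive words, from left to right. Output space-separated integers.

Answer: 1 1

Derivation:
Line 1: ['walk', 'green', 'language'] (min_width=19, slack=0)
Line 2: ['fire', 'ant', 'of', 'python'] (min_width=18, slack=1)
Line 3: ['python', 'and', 'are'] (min_width=14, slack=5)
Line 4: ['fruit', 'and', 'make'] (min_width=14, slack=5)
Line 5: ['understand', 'machine'] (min_width=18, slack=1)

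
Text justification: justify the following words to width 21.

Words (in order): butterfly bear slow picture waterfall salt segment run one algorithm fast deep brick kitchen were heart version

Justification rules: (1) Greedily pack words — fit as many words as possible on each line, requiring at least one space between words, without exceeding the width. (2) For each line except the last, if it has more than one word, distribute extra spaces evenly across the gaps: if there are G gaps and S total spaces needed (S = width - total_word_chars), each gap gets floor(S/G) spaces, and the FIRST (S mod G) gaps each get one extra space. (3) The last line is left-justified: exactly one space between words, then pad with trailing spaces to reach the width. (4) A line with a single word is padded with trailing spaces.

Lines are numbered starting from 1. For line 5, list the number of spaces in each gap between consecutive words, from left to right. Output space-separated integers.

Line 1: ['butterfly', 'bear', 'slow'] (min_width=19, slack=2)
Line 2: ['picture', 'waterfall'] (min_width=17, slack=4)
Line 3: ['salt', 'segment', 'run', 'one'] (min_width=20, slack=1)
Line 4: ['algorithm', 'fast', 'deep'] (min_width=19, slack=2)
Line 5: ['brick', 'kitchen', 'were'] (min_width=18, slack=3)
Line 6: ['heart', 'version'] (min_width=13, slack=8)

Answer: 3 2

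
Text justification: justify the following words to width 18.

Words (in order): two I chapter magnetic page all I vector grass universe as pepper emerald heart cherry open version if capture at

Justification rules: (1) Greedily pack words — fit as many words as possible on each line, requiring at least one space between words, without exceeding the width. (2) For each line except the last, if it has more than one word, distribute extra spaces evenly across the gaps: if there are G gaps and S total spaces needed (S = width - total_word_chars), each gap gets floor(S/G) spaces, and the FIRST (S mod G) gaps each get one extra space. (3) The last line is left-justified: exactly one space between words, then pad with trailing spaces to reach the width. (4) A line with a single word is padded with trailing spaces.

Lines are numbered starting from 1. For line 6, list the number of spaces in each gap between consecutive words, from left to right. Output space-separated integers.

Line 1: ['two', 'I', 'chapter'] (min_width=13, slack=5)
Line 2: ['magnetic', 'page', 'all'] (min_width=17, slack=1)
Line 3: ['I', 'vector', 'grass'] (min_width=14, slack=4)
Line 4: ['universe', 'as', 'pepper'] (min_width=18, slack=0)
Line 5: ['emerald', 'heart'] (min_width=13, slack=5)
Line 6: ['cherry', 'open'] (min_width=11, slack=7)
Line 7: ['version', 'if', 'capture'] (min_width=18, slack=0)
Line 8: ['at'] (min_width=2, slack=16)

Answer: 8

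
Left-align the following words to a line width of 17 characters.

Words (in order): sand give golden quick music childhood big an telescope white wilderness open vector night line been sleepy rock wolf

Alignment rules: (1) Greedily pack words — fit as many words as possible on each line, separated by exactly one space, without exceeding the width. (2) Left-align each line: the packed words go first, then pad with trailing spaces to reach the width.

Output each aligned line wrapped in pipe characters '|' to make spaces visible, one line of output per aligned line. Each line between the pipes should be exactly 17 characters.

Answer: |sand give golden |
|quick music      |
|childhood big an |
|telescope white  |
|wilderness open  |
|vector night line|
|been sleepy rock |
|wolf             |

Derivation:
Line 1: ['sand', 'give', 'golden'] (min_width=16, slack=1)
Line 2: ['quick', 'music'] (min_width=11, slack=6)
Line 3: ['childhood', 'big', 'an'] (min_width=16, slack=1)
Line 4: ['telescope', 'white'] (min_width=15, slack=2)
Line 5: ['wilderness', 'open'] (min_width=15, slack=2)
Line 6: ['vector', 'night', 'line'] (min_width=17, slack=0)
Line 7: ['been', 'sleepy', 'rock'] (min_width=16, slack=1)
Line 8: ['wolf'] (min_width=4, slack=13)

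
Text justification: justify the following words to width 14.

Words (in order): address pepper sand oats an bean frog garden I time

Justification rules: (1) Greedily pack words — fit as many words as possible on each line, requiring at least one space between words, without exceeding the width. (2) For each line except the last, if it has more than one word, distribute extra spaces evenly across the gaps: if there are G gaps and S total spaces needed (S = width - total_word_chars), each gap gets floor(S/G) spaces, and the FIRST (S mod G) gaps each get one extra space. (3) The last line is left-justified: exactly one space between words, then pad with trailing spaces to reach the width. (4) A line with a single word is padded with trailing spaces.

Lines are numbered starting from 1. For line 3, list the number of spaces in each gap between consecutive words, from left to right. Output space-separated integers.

Answer: 6

Derivation:
Line 1: ['address', 'pepper'] (min_width=14, slack=0)
Line 2: ['sand', 'oats', 'an'] (min_width=12, slack=2)
Line 3: ['bean', 'frog'] (min_width=9, slack=5)
Line 4: ['garden', 'I', 'time'] (min_width=13, slack=1)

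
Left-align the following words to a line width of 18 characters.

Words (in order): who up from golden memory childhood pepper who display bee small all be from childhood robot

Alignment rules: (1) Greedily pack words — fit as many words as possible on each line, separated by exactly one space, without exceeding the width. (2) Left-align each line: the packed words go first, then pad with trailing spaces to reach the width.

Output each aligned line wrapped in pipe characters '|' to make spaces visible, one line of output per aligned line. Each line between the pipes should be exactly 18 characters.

Answer: |who up from golden|
|memory childhood  |
|pepper who display|
|bee small all be  |
|from childhood    |
|robot             |

Derivation:
Line 1: ['who', 'up', 'from', 'golden'] (min_width=18, slack=0)
Line 2: ['memory', 'childhood'] (min_width=16, slack=2)
Line 3: ['pepper', 'who', 'display'] (min_width=18, slack=0)
Line 4: ['bee', 'small', 'all', 'be'] (min_width=16, slack=2)
Line 5: ['from', 'childhood'] (min_width=14, slack=4)
Line 6: ['robot'] (min_width=5, slack=13)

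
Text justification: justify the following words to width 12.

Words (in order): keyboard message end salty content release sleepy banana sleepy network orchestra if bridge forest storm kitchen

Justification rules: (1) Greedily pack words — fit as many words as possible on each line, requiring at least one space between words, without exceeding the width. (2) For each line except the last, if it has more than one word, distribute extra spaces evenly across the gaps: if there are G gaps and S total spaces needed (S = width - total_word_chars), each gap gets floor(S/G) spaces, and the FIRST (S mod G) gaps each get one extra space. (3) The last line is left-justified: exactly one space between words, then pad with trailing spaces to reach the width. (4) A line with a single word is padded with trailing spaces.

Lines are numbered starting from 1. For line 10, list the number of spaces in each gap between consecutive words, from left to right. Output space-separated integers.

Line 1: ['keyboard'] (min_width=8, slack=4)
Line 2: ['message', 'end'] (min_width=11, slack=1)
Line 3: ['salty'] (min_width=5, slack=7)
Line 4: ['content'] (min_width=7, slack=5)
Line 5: ['release'] (min_width=7, slack=5)
Line 6: ['sleepy'] (min_width=6, slack=6)
Line 7: ['banana'] (min_width=6, slack=6)
Line 8: ['sleepy'] (min_width=6, slack=6)
Line 9: ['network'] (min_width=7, slack=5)
Line 10: ['orchestra', 'if'] (min_width=12, slack=0)
Line 11: ['bridge'] (min_width=6, slack=6)
Line 12: ['forest', 'storm'] (min_width=12, slack=0)
Line 13: ['kitchen'] (min_width=7, slack=5)

Answer: 1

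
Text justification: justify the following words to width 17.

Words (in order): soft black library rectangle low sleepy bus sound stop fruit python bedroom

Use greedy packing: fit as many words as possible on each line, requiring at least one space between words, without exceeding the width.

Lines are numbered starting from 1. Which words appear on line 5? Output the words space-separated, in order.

Line 1: ['soft', 'black'] (min_width=10, slack=7)
Line 2: ['library', 'rectangle'] (min_width=17, slack=0)
Line 3: ['low', 'sleepy', 'bus'] (min_width=14, slack=3)
Line 4: ['sound', 'stop', 'fruit'] (min_width=16, slack=1)
Line 5: ['python', 'bedroom'] (min_width=14, slack=3)

Answer: python bedroom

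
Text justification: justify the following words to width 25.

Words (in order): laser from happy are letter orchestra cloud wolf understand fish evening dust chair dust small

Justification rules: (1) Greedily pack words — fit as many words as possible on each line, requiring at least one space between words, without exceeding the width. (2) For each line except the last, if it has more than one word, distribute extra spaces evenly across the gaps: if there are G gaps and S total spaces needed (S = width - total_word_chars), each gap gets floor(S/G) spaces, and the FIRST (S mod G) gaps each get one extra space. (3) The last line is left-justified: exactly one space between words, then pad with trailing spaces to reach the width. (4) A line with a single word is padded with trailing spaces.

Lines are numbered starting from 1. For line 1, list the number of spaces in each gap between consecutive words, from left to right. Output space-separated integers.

Line 1: ['laser', 'from', 'happy', 'are'] (min_width=20, slack=5)
Line 2: ['letter', 'orchestra', 'cloud'] (min_width=22, slack=3)
Line 3: ['wolf', 'understand', 'fish'] (min_width=20, slack=5)
Line 4: ['evening', 'dust', 'chair', 'dust'] (min_width=23, slack=2)
Line 5: ['small'] (min_width=5, slack=20)

Answer: 3 3 2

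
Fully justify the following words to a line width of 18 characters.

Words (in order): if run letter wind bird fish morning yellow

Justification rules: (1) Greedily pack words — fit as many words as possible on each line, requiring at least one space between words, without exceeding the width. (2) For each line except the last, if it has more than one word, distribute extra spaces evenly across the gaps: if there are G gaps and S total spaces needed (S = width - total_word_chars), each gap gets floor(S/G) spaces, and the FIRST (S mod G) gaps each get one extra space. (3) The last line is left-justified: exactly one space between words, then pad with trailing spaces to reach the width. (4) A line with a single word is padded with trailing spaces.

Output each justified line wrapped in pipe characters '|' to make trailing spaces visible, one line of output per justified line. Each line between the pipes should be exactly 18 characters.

Answer: |if run letter wind|
|bird  fish morning|
|yellow            |

Derivation:
Line 1: ['if', 'run', 'letter', 'wind'] (min_width=18, slack=0)
Line 2: ['bird', 'fish', 'morning'] (min_width=17, slack=1)
Line 3: ['yellow'] (min_width=6, slack=12)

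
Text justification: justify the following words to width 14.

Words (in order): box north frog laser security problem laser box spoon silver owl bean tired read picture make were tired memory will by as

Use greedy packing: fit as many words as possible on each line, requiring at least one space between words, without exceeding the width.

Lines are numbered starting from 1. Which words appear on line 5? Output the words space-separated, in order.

Line 1: ['box', 'north', 'frog'] (min_width=14, slack=0)
Line 2: ['laser', 'security'] (min_width=14, slack=0)
Line 3: ['problem', 'laser'] (min_width=13, slack=1)
Line 4: ['box', 'spoon'] (min_width=9, slack=5)
Line 5: ['silver', 'owl'] (min_width=10, slack=4)
Line 6: ['bean', 'tired'] (min_width=10, slack=4)
Line 7: ['read', 'picture'] (min_width=12, slack=2)
Line 8: ['make', 'were'] (min_width=9, slack=5)
Line 9: ['tired', 'memory'] (min_width=12, slack=2)
Line 10: ['will', 'by', 'as'] (min_width=10, slack=4)

Answer: silver owl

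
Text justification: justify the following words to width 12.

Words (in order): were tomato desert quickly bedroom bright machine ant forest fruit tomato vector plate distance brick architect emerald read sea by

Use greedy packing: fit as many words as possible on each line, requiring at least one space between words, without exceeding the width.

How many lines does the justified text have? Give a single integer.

Answer: 14

Derivation:
Line 1: ['were', 'tomato'] (min_width=11, slack=1)
Line 2: ['desert'] (min_width=6, slack=6)
Line 3: ['quickly'] (min_width=7, slack=5)
Line 4: ['bedroom'] (min_width=7, slack=5)
Line 5: ['bright'] (min_width=6, slack=6)
Line 6: ['machine', 'ant'] (min_width=11, slack=1)
Line 7: ['forest', 'fruit'] (min_width=12, slack=0)
Line 8: ['tomato'] (min_width=6, slack=6)
Line 9: ['vector', 'plate'] (min_width=12, slack=0)
Line 10: ['distance'] (min_width=8, slack=4)
Line 11: ['brick'] (min_width=5, slack=7)
Line 12: ['architect'] (min_width=9, slack=3)
Line 13: ['emerald', 'read'] (min_width=12, slack=0)
Line 14: ['sea', 'by'] (min_width=6, slack=6)
Total lines: 14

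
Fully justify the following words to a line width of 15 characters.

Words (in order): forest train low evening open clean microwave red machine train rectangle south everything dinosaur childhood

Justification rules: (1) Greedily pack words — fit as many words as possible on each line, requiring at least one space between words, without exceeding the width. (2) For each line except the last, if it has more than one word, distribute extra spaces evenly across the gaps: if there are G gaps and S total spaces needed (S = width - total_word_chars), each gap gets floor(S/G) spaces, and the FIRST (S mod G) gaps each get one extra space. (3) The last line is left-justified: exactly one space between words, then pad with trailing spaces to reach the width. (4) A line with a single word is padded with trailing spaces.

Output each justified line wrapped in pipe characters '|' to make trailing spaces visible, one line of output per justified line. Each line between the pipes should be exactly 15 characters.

Answer: |forest    train|
|low     evening|
|open      clean|
|microwave   red|
|machine   train|
|rectangle south|
|everything     |
|dinosaur       |
|childhood      |

Derivation:
Line 1: ['forest', 'train'] (min_width=12, slack=3)
Line 2: ['low', 'evening'] (min_width=11, slack=4)
Line 3: ['open', 'clean'] (min_width=10, slack=5)
Line 4: ['microwave', 'red'] (min_width=13, slack=2)
Line 5: ['machine', 'train'] (min_width=13, slack=2)
Line 6: ['rectangle', 'south'] (min_width=15, slack=0)
Line 7: ['everything'] (min_width=10, slack=5)
Line 8: ['dinosaur'] (min_width=8, slack=7)
Line 9: ['childhood'] (min_width=9, slack=6)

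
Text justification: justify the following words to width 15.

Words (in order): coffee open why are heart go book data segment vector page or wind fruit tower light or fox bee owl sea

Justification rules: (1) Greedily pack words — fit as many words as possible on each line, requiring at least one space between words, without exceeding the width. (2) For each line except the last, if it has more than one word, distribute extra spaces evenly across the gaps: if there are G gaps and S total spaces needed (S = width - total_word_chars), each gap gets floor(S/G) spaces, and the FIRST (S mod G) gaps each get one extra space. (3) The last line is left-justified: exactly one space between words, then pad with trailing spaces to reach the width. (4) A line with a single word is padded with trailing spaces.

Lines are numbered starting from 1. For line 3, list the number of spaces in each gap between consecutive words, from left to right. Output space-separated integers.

Line 1: ['coffee', 'open', 'why'] (min_width=15, slack=0)
Line 2: ['are', 'heart', 'go'] (min_width=12, slack=3)
Line 3: ['book', 'data'] (min_width=9, slack=6)
Line 4: ['segment', 'vector'] (min_width=14, slack=1)
Line 5: ['page', 'or', 'wind'] (min_width=12, slack=3)
Line 6: ['fruit', 'tower'] (min_width=11, slack=4)
Line 7: ['light', 'or', 'fox'] (min_width=12, slack=3)
Line 8: ['bee', 'owl', 'sea'] (min_width=11, slack=4)

Answer: 7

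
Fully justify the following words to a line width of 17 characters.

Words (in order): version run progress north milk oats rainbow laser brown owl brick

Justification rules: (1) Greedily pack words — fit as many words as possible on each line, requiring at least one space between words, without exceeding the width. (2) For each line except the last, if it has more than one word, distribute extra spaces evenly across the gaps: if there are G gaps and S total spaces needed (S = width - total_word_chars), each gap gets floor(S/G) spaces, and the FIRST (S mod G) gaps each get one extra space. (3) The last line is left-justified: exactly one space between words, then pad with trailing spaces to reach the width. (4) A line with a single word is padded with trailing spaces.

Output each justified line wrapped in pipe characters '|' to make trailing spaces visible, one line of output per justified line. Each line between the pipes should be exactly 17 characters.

Line 1: ['version', 'run'] (min_width=11, slack=6)
Line 2: ['progress', 'north'] (min_width=14, slack=3)
Line 3: ['milk', 'oats', 'rainbow'] (min_width=17, slack=0)
Line 4: ['laser', 'brown', 'owl'] (min_width=15, slack=2)
Line 5: ['brick'] (min_width=5, slack=12)

Answer: |version       run|
|progress    north|
|milk oats rainbow|
|laser  brown  owl|
|brick            |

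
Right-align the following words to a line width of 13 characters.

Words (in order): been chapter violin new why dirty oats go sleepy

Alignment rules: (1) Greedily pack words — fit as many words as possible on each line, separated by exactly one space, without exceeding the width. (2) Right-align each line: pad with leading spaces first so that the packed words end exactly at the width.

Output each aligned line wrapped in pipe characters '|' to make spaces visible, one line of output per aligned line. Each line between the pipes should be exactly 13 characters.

Line 1: ['been', 'chapter'] (min_width=12, slack=1)
Line 2: ['violin', 'new'] (min_width=10, slack=3)
Line 3: ['why', 'dirty'] (min_width=9, slack=4)
Line 4: ['oats', 'go'] (min_width=7, slack=6)
Line 5: ['sleepy'] (min_width=6, slack=7)

Answer: | been chapter|
|   violin new|
|    why dirty|
|      oats go|
|       sleepy|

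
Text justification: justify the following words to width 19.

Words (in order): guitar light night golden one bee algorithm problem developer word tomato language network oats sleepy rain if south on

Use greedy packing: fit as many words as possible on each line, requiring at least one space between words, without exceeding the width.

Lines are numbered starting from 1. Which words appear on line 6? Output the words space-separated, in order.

Line 1: ['guitar', 'light', 'night'] (min_width=18, slack=1)
Line 2: ['golden', 'one', 'bee'] (min_width=14, slack=5)
Line 3: ['algorithm', 'problem'] (min_width=17, slack=2)
Line 4: ['developer', 'word'] (min_width=14, slack=5)
Line 5: ['tomato', 'language'] (min_width=15, slack=4)
Line 6: ['network', 'oats', 'sleepy'] (min_width=19, slack=0)
Line 7: ['rain', 'if', 'south', 'on'] (min_width=16, slack=3)

Answer: network oats sleepy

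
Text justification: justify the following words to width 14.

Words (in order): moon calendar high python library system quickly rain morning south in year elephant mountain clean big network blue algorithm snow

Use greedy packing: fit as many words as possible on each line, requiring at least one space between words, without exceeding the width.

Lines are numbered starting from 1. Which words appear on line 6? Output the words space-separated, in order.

Line 1: ['moon', 'calendar'] (min_width=13, slack=1)
Line 2: ['high', 'python'] (min_width=11, slack=3)
Line 3: ['library', 'system'] (min_width=14, slack=0)
Line 4: ['quickly', 'rain'] (min_width=12, slack=2)
Line 5: ['morning', 'south'] (min_width=13, slack=1)
Line 6: ['in', 'year'] (min_width=7, slack=7)
Line 7: ['elephant'] (min_width=8, slack=6)
Line 8: ['mountain', 'clean'] (min_width=14, slack=0)
Line 9: ['big', 'network'] (min_width=11, slack=3)
Line 10: ['blue', 'algorithm'] (min_width=14, slack=0)
Line 11: ['snow'] (min_width=4, slack=10)

Answer: in year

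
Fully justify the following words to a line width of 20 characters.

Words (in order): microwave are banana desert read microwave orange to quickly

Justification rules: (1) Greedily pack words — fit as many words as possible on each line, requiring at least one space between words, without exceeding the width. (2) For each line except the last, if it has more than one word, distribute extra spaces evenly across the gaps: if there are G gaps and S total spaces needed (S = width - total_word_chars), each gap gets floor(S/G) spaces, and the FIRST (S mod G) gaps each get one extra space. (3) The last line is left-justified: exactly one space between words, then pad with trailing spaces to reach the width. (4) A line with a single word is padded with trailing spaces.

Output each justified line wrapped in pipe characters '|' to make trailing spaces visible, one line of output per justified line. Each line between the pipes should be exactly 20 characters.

Line 1: ['microwave', 'are', 'banana'] (min_width=20, slack=0)
Line 2: ['desert', 'read'] (min_width=11, slack=9)
Line 3: ['microwave', 'orange', 'to'] (min_width=19, slack=1)
Line 4: ['quickly'] (min_width=7, slack=13)

Answer: |microwave are banana|
|desert          read|
|microwave  orange to|
|quickly             |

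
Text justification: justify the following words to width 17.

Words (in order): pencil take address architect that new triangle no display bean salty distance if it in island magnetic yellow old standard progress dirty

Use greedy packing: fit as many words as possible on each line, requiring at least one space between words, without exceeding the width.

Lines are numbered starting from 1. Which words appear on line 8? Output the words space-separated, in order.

Answer: old standard

Derivation:
Line 1: ['pencil', 'take'] (min_width=11, slack=6)
Line 2: ['address', 'architect'] (min_width=17, slack=0)
Line 3: ['that', 'new', 'triangle'] (min_width=17, slack=0)
Line 4: ['no', 'display', 'bean'] (min_width=15, slack=2)
Line 5: ['salty', 'distance', 'if'] (min_width=17, slack=0)
Line 6: ['it', 'in', 'island'] (min_width=12, slack=5)
Line 7: ['magnetic', 'yellow'] (min_width=15, slack=2)
Line 8: ['old', 'standard'] (min_width=12, slack=5)
Line 9: ['progress', 'dirty'] (min_width=14, slack=3)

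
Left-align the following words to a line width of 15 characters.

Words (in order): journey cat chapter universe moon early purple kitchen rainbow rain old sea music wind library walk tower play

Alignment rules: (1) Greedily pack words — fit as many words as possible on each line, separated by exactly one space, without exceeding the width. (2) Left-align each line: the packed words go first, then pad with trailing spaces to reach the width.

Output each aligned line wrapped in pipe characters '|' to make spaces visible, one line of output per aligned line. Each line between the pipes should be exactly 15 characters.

Line 1: ['journey', 'cat'] (min_width=11, slack=4)
Line 2: ['chapter'] (min_width=7, slack=8)
Line 3: ['universe', 'moon'] (min_width=13, slack=2)
Line 4: ['early', 'purple'] (min_width=12, slack=3)
Line 5: ['kitchen', 'rainbow'] (min_width=15, slack=0)
Line 6: ['rain', 'old', 'sea'] (min_width=12, slack=3)
Line 7: ['music', 'wind'] (min_width=10, slack=5)
Line 8: ['library', 'walk'] (min_width=12, slack=3)
Line 9: ['tower', 'play'] (min_width=10, slack=5)

Answer: |journey cat    |
|chapter        |
|universe moon  |
|early purple   |
|kitchen rainbow|
|rain old sea   |
|music wind     |
|library walk   |
|tower play     |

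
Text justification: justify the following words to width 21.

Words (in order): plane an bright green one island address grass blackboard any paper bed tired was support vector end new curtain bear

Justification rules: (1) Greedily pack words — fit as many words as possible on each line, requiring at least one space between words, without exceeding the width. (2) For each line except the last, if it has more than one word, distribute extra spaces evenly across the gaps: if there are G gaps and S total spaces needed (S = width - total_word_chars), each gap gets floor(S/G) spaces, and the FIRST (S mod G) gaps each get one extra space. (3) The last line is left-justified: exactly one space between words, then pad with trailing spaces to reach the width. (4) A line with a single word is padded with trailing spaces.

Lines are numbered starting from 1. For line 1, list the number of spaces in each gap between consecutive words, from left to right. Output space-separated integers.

Line 1: ['plane', 'an', 'bright', 'green'] (min_width=21, slack=0)
Line 2: ['one', 'island', 'address'] (min_width=18, slack=3)
Line 3: ['grass', 'blackboard', 'any'] (min_width=20, slack=1)
Line 4: ['paper', 'bed', 'tired', 'was'] (min_width=19, slack=2)
Line 5: ['support', 'vector', 'end'] (min_width=18, slack=3)
Line 6: ['new', 'curtain', 'bear'] (min_width=16, slack=5)

Answer: 1 1 1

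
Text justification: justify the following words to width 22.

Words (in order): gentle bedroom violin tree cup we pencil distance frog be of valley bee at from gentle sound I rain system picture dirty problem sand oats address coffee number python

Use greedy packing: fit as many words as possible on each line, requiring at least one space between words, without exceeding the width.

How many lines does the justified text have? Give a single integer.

Line 1: ['gentle', 'bedroom', 'violin'] (min_width=21, slack=1)
Line 2: ['tree', 'cup', 'we', 'pencil'] (min_width=18, slack=4)
Line 3: ['distance', 'frog', 'be', 'of'] (min_width=19, slack=3)
Line 4: ['valley', 'bee', 'at', 'from'] (min_width=18, slack=4)
Line 5: ['gentle', 'sound', 'I', 'rain'] (min_width=19, slack=3)
Line 6: ['system', 'picture', 'dirty'] (min_width=20, slack=2)
Line 7: ['problem', 'sand', 'oats'] (min_width=17, slack=5)
Line 8: ['address', 'coffee', 'number'] (min_width=21, slack=1)
Line 9: ['python'] (min_width=6, slack=16)
Total lines: 9

Answer: 9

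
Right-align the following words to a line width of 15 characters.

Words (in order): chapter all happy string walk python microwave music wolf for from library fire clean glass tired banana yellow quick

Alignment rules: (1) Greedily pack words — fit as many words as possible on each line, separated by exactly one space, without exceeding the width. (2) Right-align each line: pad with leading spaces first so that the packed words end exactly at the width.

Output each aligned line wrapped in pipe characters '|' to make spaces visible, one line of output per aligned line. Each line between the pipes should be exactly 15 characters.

Answer: |    chapter all|
|   happy string|
|    walk python|
|microwave music|
|  wolf for from|
|   library fire|
|    clean glass|
|   tired banana|
|   yellow quick|

Derivation:
Line 1: ['chapter', 'all'] (min_width=11, slack=4)
Line 2: ['happy', 'string'] (min_width=12, slack=3)
Line 3: ['walk', 'python'] (min_width=11, slack=4)
Line 4: ['microwave', 'music'] (min_width=15, slack=0)
Line 5: ['wolf', 'for', 'from'] (min_width=13, slack=2)
Line 6: ['library', 'fire'] (min_width=12, slack=3)
Line 7: ['clean', 'glass'] (min_width=11, slack=4)
Line 8: ['tired', 'banana'] (min_width=12, slack=3)
Line 9: ['yellow', 'quick'] (min_width=12, slack=3)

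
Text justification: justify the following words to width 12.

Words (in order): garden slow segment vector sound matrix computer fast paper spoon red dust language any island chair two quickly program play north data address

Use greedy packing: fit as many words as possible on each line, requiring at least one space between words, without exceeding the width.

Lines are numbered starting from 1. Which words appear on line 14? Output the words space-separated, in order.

Line 1: ['garden', 'slow'] (min_width=11, slack=1)
Line 2: ['segment'] (min_width=7, slack=5)
Line 3: ['vector', 'sound'] (min_width=12, slack=0)
Line 4: ['matrix'] (min_width=6, slack=6)
Line 5: ['computer'] (min_width=8, slack=4)
Line 6: ['fast', 'paper'] (min_width=10, slack=2)
Line 7: ['spoon', 'red'] (min_width=9, slack=3)
Line 8: ['dust'] (min_width=4, slack=8)
Line 9: ['language', 'any'] (min_width=12, slack=0)
Line 10: ['island', 'chair'] (min_width=12, slack=0)
Line 11: ['two', 'quickly'] (min_width=11, slack=1)
Line 12: ['program', 'play'] (min_width=12, slack=0)
Line 13: ['north', 'data'] (min_width=10, slack=2)
Line 14: ['address'] (min_width=7, slack=5)

Answer: address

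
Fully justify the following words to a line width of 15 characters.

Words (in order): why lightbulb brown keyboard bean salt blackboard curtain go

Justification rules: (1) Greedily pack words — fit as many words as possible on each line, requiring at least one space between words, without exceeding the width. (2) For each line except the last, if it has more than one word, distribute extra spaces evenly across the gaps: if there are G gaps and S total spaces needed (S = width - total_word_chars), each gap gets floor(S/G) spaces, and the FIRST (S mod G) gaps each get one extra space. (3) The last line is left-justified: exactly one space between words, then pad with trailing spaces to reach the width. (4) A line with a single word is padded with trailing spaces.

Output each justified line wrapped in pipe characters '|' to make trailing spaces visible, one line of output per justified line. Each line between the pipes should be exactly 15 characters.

Answer: |why   lightbulb|
|brown  keyboard|
|bean       salt|
|blackboard     |
|curtain go     |

Derivation:
Line 1: ['why', 'lightbulb'] (min_width=13, slack=2)
Line 2: ['brown', 'keyboard'] (min_width=14, slack=1)
Line 3: ['bean', 'salt'] (min_width=9, slack=6)
Line 4: ['blackboard'] (min_width=10, slack=5)
Line 5: ['curtain', 'go'] (min_width=10, slack=5)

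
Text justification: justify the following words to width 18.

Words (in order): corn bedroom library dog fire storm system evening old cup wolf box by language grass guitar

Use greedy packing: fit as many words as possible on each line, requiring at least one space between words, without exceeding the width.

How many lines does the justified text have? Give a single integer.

Answer: 7

Derivation:
Line 1: ['corn', 'bedroom'] (min_width=12, slack=6)
Line 2: ['library', 'dog', 'fire'] (min_width=16, slack=2)
Line 3: ['storm', 'system'] (min_width=12, slack=6)
Line 4: ['evening', 'old', 'cup'] (min_width=15, slack=3)
Line 5: ['wolf', 'box', 'by'] (min_width=11, slack=7)
Line 6: ['language', 'grass'] (min_width=14, slack=4)
Line 7: ['guitar'] (min_width=6, slack=12)
Total lines: 7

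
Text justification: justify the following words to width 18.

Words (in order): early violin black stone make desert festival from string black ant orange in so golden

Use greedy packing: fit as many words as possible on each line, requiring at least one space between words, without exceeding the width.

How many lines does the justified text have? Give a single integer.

Line 1: ['early', 'violin', 'black'] (min_width=18, slack=0)
Line 2: ['stone', 'make', 'desert'] (min_width=17, slack=1)
Line 3: ['festival', 'from'] (min_width=13, slack=5)
Line 4: ['string', 'black', 'ant'] (min_width=16, slack=2)
Line 5: ['orange', 'in', 'so'] (min_width=12, slack=6)
Line 6: ['golden'] (min_width=6, slack=12)
Total lines: 6

Answer: 6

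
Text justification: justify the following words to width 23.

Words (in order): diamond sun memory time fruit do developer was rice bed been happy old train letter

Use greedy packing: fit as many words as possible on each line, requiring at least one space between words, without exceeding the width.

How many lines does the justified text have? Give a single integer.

Answer: 4

Derivation:
Line 1: ['diamond', 'sun', 'memory', 'time'] (min_width=23, slack=0)
Line 2: ['fruit', 'do', 'developer', 'was'] (min_width=22, slack=1)
Line 3: ['rice', 'bed', 'been', 'happy', 'old'] (min_width=23, slack=0)
Line 4: ['train', 'letter'] (min_width=12, slack=11)
Total lines: 4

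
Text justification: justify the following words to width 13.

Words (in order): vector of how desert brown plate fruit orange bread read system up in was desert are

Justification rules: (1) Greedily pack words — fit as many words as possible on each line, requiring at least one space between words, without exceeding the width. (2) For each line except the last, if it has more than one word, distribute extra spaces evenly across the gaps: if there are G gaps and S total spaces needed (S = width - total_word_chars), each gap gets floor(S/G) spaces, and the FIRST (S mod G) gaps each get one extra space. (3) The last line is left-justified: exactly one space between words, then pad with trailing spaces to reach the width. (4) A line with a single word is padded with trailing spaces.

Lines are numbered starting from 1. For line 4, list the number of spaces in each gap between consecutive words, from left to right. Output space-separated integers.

Answer: 2

Derivation:
Line 1: ['vector', 'of', 'how'] (min_width=13, slack=0)
Line 2: ['desert', 'brown'] (min_width=12, slack=1)
Line 3: ['plate', 'fruit'] (min_width=11, slack=2)
Line 4: ['orange', 'bread'] (min_width=12, slack=1)
Line 5: ['read', 'system'] (min_width=11, slack=2)
Line 6: ['up', 'in', 'was'] (min_width=9, slack=4)
Line 7: ['desert', 'are'] (min_width=10, slack=3)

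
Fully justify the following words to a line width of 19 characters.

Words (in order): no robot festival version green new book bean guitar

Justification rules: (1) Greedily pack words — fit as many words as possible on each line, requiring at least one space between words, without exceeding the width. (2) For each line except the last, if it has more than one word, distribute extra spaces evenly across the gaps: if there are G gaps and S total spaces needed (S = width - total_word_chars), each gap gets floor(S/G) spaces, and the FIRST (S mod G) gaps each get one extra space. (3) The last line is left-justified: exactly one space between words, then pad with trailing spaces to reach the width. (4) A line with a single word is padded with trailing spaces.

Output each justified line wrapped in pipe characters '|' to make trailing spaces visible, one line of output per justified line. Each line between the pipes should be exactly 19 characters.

Answer: |no  robot  festival|
|version  green  new|
|book bean guitar   |

Derivation:
Line 1: ['no', 'robot', 'festival'] (min_width=17, slack=2)
Line 2: ['version', 'green', 'new'] (min_width=17, slack=2)
Line 3: ['book', 'bean', 'guitar'] (min_width=16, slack=3)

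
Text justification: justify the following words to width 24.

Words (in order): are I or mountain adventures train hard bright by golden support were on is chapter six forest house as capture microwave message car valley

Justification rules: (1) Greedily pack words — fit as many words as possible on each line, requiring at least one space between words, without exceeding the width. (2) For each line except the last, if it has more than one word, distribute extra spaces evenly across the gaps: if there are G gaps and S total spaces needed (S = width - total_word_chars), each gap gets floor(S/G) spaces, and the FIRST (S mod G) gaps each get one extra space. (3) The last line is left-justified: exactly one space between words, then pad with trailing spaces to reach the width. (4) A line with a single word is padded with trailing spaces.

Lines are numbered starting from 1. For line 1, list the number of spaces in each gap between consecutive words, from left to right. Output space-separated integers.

Line 1: ['are', 'I', 'or', 'mountain'] (min_width=17, slack=7)
Line 2: ['adventures', 'train', 'hard'] (min_width=21, slack=3)
Line 3: ['bright', 'by', 'golden', 'support'] (min_width=24, slack=0)
Line 4: ['were', 'on', 'is', 'chapter', 'six'] (min_width=22, slack=2)
Line 5: ['forest', 'house', 'as', 'capture'] (min_width=23, slack=1)
Line 6: ['microwave', 'message', 'car'] (min_width=21, slack=3)
Line 7: ['valley'] (min_width=6, slack=18)

Answer: 4 3 3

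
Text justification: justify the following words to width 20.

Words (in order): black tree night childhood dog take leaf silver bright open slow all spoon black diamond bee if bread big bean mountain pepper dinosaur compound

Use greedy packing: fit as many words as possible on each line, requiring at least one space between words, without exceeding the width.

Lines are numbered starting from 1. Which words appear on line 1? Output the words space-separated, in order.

Answer: black tree night

Derivation:
Line 1: ['black', 'tree', 'night'] (min_width=16, slack=4)
Line 2: ['childhood', 'dog', 'take'] (min_width=18, slack=2)
Line 3: ['leaf', 'silver', 'bright'] (min_width=18, slack=2)
Line 4: ['open', 'slow', 'all', 'spoon'] (min_width=19, slack=1)
Line 5: ['black', 'diamond', 'bee', 'if'] (min_width=20, slack=0)
Line 6: ['bread', 'big', 'bean'] (min_width=14, slack=6)
Line 7: ['mountain', 'pepper'] (min_width=15, slack=5)
Line 8: ['dinosaur', 'compound'] (min_width=17, slack=3)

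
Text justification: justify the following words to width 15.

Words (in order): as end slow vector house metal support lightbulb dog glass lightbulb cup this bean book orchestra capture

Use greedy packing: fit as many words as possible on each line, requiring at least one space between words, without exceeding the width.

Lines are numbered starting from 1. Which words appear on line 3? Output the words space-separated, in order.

Answer: metal support

Derivation:
Line 1: ['as', 'end', 'slow'] (min_width=11, slack=4)
Line 2: ['vector', 'house'] (min_width=12, slack=3)
Line 3: ['metal', 'support'] (min_width=13, slack=2)
Line 4: ['lightbulb', 'dog'] (min_width=13, slack=2)
Line 5: ['glass', 'lightbulb'] (min_width=15, slack=0)
Line 6: ['cup', 'this', 'bean'] (min_width=13, slack=2)
Line 7: ['book', 'orchestra'] (min_width=14, slack=1)
Line 8: ['capture'] (min_width=7, slack=8)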